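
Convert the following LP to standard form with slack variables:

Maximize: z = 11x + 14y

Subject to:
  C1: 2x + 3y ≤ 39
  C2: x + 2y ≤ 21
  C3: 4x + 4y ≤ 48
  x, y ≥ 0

max z = 11x + 14y

s.t.
  2x + 3y + s1 = 39
  x + 2y + s2 = 21
  4x + 4y + s3 = 48
  x, y, s1, s2, s3 ≥ 0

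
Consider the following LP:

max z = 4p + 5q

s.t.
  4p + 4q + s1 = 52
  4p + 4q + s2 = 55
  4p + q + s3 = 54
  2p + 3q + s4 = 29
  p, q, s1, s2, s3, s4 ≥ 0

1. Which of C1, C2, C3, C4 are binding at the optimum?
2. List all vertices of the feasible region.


1. C1, C4
2. (0, 0), (13, 0), (10, 3), (0, 9.667)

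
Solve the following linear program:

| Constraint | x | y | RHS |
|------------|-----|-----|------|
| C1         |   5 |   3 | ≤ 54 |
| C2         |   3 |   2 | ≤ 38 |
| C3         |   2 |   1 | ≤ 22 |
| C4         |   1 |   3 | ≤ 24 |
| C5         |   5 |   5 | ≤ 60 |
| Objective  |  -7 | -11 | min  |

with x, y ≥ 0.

Evaluate the objective at each vertex of the feasible region:
  z(0, 0) = 0
  z(10.8, 0) = -75.6
  z(9, 3) = -96
  z(6, 6) = -108  ←
  z(0, 8) = -88
The minimum is at x = 6, y = 6.

x = 6, y = 6, z = -108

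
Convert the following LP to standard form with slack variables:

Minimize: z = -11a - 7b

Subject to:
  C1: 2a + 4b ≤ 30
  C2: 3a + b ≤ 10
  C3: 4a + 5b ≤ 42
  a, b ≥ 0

min z = -11a - 7b

s.t.
  2a + 4b + s1 = 30
  3a + b + s2 = 10
  4a + 5b + s3 = 42
  a, b, s1, s2, s3 ≥ 0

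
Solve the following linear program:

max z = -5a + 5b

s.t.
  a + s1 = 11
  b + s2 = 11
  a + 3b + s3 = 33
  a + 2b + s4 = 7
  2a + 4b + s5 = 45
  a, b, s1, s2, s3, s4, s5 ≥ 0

Evaluate the objective at each vertex of the feasible region:
  z(0, 0) = 0
  z(7, 0) = -35
  z(0, 3.5) = 17.5  ←
The maximum is at a = 0, b = 3.5.

a = 0, b = 3.5, z = 17.5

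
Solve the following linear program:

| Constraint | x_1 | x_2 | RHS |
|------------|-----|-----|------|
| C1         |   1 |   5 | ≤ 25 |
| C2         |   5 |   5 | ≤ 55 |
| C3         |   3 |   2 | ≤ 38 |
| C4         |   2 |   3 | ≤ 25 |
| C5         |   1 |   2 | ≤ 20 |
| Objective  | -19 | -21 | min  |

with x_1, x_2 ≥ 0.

Evaluate the objective at each vertex of the feasible region:
  z(0, 0) = 0
  z(11, 0) = -209
  z(8, 3) = -215  ←
  z(7.143, 3.571) = -210.7
  z(0, 5) = -105
The minimum is at x_1 = 8, x_2 = 3.

x_1 = 8, x_2 = 3, z = -215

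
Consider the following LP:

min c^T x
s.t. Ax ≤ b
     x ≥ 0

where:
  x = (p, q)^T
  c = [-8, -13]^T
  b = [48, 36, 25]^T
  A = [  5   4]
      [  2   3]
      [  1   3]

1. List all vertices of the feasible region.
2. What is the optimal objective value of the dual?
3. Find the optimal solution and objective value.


1. (0, 0), (9.6, 0), (4, 7), (0, 8.333)
2. -123
3. p = 4, q = 7, z = -123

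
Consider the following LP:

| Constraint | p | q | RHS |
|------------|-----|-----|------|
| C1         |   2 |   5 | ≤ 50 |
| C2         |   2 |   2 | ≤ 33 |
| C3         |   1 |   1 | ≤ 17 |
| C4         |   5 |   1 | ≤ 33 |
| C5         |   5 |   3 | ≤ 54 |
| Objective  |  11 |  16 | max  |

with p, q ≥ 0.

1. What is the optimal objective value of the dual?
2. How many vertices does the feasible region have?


1. 183
2. 4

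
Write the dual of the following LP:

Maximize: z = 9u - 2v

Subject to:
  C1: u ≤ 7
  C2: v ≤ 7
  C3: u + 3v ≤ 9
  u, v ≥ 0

Primal max cᵀx s.t. Ax ≤ b, x ≥ 0  →  Dual min bᵀy s.t. Aᵀy ≥ c, y ≥ 0.

Minimize: z = 7y1 + 7y2 + 9y3

Subject to:
  y1 + y3 ≥ 9
  y2 + 3y3 ≥ -2
  y1, y2, y3 ≥ 0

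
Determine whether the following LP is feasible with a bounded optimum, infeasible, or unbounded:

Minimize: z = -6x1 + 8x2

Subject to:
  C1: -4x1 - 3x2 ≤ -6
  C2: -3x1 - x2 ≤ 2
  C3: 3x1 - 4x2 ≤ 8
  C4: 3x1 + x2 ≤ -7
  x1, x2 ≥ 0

Infeasible (no feasible solution exists)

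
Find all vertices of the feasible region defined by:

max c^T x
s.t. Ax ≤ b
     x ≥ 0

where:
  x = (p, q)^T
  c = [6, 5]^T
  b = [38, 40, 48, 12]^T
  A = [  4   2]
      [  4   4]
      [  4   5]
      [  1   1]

(0, 0), (9.5, 0), (9, 1), (2, 8), (0, 9.6)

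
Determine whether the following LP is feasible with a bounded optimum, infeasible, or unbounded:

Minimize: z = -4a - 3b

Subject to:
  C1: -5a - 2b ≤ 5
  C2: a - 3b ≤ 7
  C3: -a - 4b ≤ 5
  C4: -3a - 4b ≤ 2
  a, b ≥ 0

Unbounded (objective can decrease without bound)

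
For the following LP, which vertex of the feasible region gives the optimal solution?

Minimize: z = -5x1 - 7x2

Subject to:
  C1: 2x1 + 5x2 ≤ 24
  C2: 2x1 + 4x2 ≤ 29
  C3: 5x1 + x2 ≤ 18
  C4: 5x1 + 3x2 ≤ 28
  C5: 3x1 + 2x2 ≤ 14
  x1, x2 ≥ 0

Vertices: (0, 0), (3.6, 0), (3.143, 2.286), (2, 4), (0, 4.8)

Evaluate the objective at each vertex of the feasible region:
  z(0, 0) = 0
  z(3.6, 0) = -18
  z(3.143, 2.286) = -31.71
  z(2, 4) = -38  ←
  z(0, 4.8) = -33.6
The minimum is at x1 = 2, x2 = 4.

(2, 4)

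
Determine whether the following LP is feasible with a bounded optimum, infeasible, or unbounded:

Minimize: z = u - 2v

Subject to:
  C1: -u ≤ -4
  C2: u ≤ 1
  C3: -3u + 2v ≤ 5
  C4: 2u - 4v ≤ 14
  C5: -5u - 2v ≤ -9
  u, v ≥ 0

Infeasible (no feasible solution exists)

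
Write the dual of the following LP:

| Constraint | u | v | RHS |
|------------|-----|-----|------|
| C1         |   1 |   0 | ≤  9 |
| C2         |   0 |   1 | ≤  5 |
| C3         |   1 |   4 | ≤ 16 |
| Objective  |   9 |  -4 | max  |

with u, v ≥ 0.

Primal max cᵀx s.t. Ax ≤ b, x ≥ 0  →  Dual min bᵀy s.t. Aᵀy ≥ c, y ≥ 0.

Minimize: z = 9y1 + 5y2 + 16y3

Subject to:
  y1 + y3 ≥ 9
  y2 + 4y3 ≥ -4
  y1, y2, y3 ≥ 0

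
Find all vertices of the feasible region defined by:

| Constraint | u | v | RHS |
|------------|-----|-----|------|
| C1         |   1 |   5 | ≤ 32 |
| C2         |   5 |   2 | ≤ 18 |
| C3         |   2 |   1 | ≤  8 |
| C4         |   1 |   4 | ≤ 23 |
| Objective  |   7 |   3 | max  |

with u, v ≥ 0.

(0, 0), (3.6, 0), (2, 4), (1.286, 5.429), (0, 5.75)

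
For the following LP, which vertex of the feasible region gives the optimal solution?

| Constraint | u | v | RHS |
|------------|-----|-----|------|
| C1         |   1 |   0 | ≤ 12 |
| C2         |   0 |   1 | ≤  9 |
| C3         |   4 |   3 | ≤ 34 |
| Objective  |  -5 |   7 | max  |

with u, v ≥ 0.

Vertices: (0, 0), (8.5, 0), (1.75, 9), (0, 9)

Evaluate the objective at each vertex of the feasible region:
  z(0, 0) = 0
  z(8.5, 0) = -42.5
  z(1.75, 9) = 54.25
  z(0, 9) = 63  ←
The maximum is at u = 0, v = 9.

(0, 9)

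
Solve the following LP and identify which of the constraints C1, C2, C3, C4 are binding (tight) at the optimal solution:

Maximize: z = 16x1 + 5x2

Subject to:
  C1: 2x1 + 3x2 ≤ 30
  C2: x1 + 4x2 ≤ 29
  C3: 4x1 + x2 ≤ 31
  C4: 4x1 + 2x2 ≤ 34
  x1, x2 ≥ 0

At x1 = 7, x2 = 3, compute slack b - a·x for each constraint:
  C1: 30 − 23 = 7  (slack)
  C2: 29 − 19 = 10  (slack)
  C3: 31 − 31 = 0  (binding)
  C4: 34 − 34 = 0  (binding)

Optimal: x1 = 7, x2 = 3
Binding: C3, C4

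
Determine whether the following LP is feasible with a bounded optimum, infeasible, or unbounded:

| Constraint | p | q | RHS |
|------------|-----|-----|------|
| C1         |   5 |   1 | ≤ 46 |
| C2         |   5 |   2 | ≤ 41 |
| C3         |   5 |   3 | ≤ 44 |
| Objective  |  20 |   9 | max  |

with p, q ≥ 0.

Feasible with a bounded optimal solution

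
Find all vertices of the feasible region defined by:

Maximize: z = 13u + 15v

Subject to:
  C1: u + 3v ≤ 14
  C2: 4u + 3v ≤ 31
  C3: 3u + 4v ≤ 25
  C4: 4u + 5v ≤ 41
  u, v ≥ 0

(0, 0), (7.75, 0), (7, 1), (3.8, 3.4), (0, 4.667)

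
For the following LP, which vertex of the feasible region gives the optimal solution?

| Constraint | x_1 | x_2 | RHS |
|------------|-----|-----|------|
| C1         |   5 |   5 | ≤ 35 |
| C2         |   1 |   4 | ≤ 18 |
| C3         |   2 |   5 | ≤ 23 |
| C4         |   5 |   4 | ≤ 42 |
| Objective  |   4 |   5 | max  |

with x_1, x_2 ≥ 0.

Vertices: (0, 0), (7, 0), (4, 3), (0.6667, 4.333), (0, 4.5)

Evaluate the objective at each vertex of the feasible region:
  z(0, 0) = 0
  z(7, 0) = 28
  z(4, 3) = 31  ←
  z(0.6667, 4.333) = 24.33
  z(0, 4.5) = 22.5
The maximum is at x_1 = 4, x_2 = 3.

(4, 3)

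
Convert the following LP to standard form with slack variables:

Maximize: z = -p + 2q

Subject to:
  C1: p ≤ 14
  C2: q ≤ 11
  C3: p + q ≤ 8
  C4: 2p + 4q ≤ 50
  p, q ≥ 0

max z = -p + 2q

s.t.
  p + s1 = 14
  q + s2 = 11
  p + q + s3 = 8
  2p + 4q + s4 = 50
  p, q, s1, s2, s3, s4 ≥ 0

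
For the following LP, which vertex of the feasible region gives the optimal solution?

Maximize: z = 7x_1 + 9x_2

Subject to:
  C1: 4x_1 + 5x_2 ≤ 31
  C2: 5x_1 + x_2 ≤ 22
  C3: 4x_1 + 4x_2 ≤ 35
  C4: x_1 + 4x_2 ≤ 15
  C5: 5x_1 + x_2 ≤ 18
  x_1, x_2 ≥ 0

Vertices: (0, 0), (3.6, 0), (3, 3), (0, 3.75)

Evaluate the objective at each vertex of the feasible region:
  z(0, 0) = 0
  z(3.6, 0) = 25.2
  z(3, 3) = 48  ←
  z(0, 3.75) = 33.75
The maximum is at x_1 = 3, x_2 = 3.

(3, 3)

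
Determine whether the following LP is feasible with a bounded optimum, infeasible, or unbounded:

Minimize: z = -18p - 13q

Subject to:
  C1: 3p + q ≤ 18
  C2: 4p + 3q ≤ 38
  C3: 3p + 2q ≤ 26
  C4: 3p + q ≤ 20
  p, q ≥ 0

Feasible with a bounded optimal solution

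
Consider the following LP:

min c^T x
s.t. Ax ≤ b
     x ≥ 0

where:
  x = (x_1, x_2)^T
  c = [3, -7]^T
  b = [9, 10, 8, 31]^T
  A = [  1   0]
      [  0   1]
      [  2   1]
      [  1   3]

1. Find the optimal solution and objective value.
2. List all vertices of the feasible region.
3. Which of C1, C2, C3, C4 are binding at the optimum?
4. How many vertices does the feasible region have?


1. x_1 = 0, x_2 = 8, z = -56
2. (0, 0), (4, 0), (0, 8)
3. C3
4. 3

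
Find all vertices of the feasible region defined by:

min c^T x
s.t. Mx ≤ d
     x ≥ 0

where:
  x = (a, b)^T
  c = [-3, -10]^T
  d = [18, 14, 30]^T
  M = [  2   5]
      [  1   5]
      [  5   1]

(0, 0), (6, 0), (5.739, 1.304), (4, 2), (0, 2.8)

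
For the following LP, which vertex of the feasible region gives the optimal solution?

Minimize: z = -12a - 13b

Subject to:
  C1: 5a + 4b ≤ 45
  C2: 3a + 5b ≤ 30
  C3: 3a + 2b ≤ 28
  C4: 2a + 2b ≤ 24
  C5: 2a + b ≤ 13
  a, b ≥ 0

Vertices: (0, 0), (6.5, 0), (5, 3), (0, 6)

Evaluate the objective at each vertex of the feasible region:
  z(0, 0) = 0
  z(6.5, 0) = -78
  z(5, 3) = -99  ←
  z(0, 6) = -78
The minimum is at a = 5, b = 3.

(5, 3)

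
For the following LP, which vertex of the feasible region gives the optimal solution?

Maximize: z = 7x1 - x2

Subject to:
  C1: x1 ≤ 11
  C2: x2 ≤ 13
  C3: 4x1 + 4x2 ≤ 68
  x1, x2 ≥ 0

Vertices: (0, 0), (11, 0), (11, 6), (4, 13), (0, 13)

Evaluate the objective at each vertex of the feasible region:
  z(0, 0) = 0
  z(11, 0) = 77  ←
  z(11, 6) = 71
  z(4, 13) = 15
  z(0, 13) = -13
The maximum is at x1 = 11, x2 = 0.

(11, 0)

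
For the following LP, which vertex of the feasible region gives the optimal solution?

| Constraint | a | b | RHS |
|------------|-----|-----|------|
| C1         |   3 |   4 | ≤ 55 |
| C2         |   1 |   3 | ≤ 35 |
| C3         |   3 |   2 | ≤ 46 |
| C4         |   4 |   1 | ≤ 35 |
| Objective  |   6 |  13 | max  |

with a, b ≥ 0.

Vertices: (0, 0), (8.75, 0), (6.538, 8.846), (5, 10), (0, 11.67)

Evaluate the objective at each vertex of the feasible region:
  z(0, 0) = 0
  z(8.75, 0) = 52.5
  z(6.538, 8.846) = 154.2
  z(5, 10) = 160  ←
  z(0, 11.67) = 151.7
The maximum is at a = 5, b = 10.

(5, 10)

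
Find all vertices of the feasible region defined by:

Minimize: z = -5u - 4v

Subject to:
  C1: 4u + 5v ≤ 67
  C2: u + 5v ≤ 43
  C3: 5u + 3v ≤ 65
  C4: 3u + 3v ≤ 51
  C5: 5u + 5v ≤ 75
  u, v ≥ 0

(0, 0), (13, 0), (10, 5), (8, 7), (0, 8.6)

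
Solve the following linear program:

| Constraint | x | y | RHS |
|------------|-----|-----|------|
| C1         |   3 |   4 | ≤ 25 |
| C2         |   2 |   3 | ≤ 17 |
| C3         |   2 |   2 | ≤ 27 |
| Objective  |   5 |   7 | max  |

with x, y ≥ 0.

Evaluate the objective at each vertex of the feasible region:
  z(0, 0) = 0
  z(8.333, 0) = 41.67
  z(7, 1) = 42  ←
  z(0, 5.667) = 39.67
The maximum is at x = 7, y = 1.

x = 7, y = 1, z = 42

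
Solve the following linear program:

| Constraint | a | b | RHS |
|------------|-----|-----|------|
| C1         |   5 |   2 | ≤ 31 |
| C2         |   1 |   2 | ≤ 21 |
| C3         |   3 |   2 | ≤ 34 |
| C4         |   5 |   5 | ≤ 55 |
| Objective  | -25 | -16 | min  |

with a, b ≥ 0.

Evaluate the objective at each vertex of the feasible region:
  z(0, 0) = 0
  z(6.2, 0) = -155
  z(3, 8) = -203  ←
  z(1, 10) = -185
  z(0, 10.5) = -168
The minimum is at a = 3, b = 8.

a = 3, b = 8, z = -203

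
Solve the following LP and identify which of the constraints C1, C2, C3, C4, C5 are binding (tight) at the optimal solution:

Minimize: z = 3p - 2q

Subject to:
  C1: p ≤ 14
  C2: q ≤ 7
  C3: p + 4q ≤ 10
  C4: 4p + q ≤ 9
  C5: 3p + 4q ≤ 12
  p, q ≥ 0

At p = 0, q = 2.5, compute slack b - a·x for each constraint:
  C1: 14 − 0 = 14  (slack)
  C2: 7 − 2.5 = 4.5  (slack)
  C3: 10 − 10 = 0  (binding)
  C4: 9 − 2.5 = 6.5  (slack)
  C5: 12 − 10 = 2  (slack)

Optimal: p = 0, q = 2.5
Binding: C3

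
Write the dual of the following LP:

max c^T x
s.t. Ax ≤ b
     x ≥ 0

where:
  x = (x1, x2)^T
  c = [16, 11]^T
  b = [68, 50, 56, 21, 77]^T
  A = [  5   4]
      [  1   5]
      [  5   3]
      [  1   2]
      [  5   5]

Primal max cᵀx s.t. Ax ≤ b, x ≥ 0  →  Dual min bᵀy s.t. Aᵀy ≥ c, y ≥ 0.

Minimize: z = 68y1 + 50y2 + 56y3 + 21y4 + 77y5

Subject to:
  5y1 + y2 + 5y3 + y4 + 5y5 ≥ 16
  4y1 + 5y2 + 3y3 + 2y4 + 5y5 ≥ 11
  y1, y2, y3, y4, y5 ≥ 0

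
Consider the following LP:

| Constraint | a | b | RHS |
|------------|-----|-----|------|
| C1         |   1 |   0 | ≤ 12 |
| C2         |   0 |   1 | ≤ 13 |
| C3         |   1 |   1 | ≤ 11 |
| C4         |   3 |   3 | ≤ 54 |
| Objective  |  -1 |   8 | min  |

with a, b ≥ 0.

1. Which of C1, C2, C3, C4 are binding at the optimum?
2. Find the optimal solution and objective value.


1. C3
2. a = 11, b = 0, z = -11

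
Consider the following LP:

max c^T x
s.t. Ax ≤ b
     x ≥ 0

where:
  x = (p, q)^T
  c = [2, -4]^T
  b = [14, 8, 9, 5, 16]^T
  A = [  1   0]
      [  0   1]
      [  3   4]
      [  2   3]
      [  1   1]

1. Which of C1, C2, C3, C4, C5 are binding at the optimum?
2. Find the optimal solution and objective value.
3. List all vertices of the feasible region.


1. C4
2. p = 2.5, q = 0, z = 5
3. (0, 0), (2.5, 0), (0, 1.667)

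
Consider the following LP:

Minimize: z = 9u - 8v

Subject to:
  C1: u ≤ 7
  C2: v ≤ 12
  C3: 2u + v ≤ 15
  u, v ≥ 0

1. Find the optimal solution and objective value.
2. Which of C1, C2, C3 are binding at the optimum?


1. u = 0, v = 12, z = -96
2. C2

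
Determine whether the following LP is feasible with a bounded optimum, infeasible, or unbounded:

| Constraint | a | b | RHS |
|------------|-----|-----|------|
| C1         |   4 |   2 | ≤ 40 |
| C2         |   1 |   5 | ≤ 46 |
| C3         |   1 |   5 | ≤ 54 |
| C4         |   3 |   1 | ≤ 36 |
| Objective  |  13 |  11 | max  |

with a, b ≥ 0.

Feasible with a bounded optimal solution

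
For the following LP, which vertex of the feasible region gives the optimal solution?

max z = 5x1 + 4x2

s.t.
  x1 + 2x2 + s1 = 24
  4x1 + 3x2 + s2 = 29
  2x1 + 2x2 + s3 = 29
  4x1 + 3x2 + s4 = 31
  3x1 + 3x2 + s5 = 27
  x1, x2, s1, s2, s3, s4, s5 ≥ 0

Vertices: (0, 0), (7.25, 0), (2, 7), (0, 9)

Evaluate the objective at each vertex of the feasible region:
  z(0, 0) = 0
  z(7.25, 0) = 36.25
  z(2, 7) = 38  ←
  z(0, 9) = 36
The maximum is at x1 = 2, x2 = 7.

(2, 7)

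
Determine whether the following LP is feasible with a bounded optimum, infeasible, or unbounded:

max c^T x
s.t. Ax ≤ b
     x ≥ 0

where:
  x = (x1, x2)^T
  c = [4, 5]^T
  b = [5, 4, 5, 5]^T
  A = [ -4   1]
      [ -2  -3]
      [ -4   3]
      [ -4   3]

Unbounded (objective can increase without bound)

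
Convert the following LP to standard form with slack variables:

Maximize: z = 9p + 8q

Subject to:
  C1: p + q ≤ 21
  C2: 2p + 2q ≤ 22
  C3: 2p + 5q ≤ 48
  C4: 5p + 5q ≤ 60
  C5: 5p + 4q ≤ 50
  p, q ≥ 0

max z = 9p + 8q

s.t.
  p + q + s1 = 21
  2p + 2q + s2 = 22
  2p + 5q + s3 = 48
  5p + 5q + s4 = 60
  5p + 4q + s5 = 50
  p, q, s1, s2, s3, s4, s5 ≥ 0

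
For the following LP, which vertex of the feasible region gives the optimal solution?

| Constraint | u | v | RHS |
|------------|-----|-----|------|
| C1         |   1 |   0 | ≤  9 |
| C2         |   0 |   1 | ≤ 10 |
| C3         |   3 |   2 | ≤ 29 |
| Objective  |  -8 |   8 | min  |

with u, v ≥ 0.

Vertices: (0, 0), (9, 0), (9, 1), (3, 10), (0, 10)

Evaluate the objective at each vertex of the feasible region:
  z(0, 0) = 0
  z(9, 0) = -72  ←
  z(9, 1) = -64
  z(3, 10) = 56
  z(0, 10) = 80
The minimum is at u = 9, v = 0.

(9, 0)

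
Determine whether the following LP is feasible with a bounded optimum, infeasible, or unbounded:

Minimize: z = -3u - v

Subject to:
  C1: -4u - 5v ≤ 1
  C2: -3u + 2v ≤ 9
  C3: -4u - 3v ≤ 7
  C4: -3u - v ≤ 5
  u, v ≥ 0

Unbounded (objective can decrease without bound)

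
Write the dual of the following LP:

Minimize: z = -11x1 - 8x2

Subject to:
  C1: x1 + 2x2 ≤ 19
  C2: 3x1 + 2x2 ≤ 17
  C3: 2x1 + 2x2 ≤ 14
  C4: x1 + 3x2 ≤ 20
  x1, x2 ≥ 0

Primal min cᵀx s.t. Ax ≤ b, x ≥ 0  →  Dual max −bᵀy s.t. Aᵀy ≥ −c, y ≥ 0.

Maximize: z = -19y1 - 17y2 - 14y3 - 20y4

Subject to:
  y1 + 3y2 + 2y3 + y4 ≥ 11
  2y1 + 2y2 + 2y3 + 3y4 ≥ 8
  y1, y2, y3, y4 ≥ 0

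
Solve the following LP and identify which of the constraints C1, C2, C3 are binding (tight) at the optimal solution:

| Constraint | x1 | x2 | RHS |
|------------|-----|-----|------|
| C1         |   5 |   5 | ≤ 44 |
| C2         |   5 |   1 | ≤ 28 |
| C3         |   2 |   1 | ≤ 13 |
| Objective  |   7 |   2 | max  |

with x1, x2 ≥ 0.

At x1 = 5, x2 = 3, compute slack b - a·x for each constraint:
  C1: 44 − 40 = 4  (slack)
  C2: 28 − 28 = 0  (binding)
  C3: 13 − 13 = 0  (binding)

Optimal: x1 = 5, x2 = 3
Binding: C2, C3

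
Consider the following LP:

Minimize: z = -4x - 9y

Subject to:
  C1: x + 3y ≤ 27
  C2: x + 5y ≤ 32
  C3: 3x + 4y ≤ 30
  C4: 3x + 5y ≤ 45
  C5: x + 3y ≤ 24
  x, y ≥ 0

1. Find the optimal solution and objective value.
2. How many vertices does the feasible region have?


1. x = 2, y = 6, z = -62
2. 4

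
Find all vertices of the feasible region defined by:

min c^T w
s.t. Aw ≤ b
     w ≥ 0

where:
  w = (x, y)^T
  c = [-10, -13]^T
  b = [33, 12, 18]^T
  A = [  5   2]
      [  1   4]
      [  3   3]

(0, 0), (6, 0), (4, 2), (0, 3)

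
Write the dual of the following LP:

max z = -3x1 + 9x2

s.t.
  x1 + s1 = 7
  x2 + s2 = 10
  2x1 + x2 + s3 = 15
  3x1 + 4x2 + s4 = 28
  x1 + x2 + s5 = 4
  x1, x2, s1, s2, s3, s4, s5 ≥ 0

Primal max cᵀx s.t. Ax ≤ b, x ≥ 0  →  Dual min bᵀy s.t. Aᵀy ≥ c, y ≥ 0.

Minimize: z = 7y1 + 10y2 + 15y3 + 28y4 + 4y5

Subject to:
  y1 + 2y3 + 3y4 + y5 ≥ -3
  y2 + y3 + 4y4 + y5 ≥ 9
  y1, y2, y3, y4, y5 ≥ 0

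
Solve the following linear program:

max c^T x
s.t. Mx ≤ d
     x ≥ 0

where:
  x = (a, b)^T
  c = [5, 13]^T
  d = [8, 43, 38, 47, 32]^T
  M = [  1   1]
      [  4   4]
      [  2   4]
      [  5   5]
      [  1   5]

Evaluate the objective at each vertex of the feasible region:
  z(0, 0) = 0
  z(8, 0) = 40
  z(2, 6) = 88  ←
  z(0, 6.4) = 83.2
The maximum is at a = 2, b = 6.

a = 2, b = 6, z = 88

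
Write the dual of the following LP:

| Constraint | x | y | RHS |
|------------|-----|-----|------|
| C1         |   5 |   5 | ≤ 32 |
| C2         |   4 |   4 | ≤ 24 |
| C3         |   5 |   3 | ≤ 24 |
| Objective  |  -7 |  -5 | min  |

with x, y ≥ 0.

Primal min cᵀx s.t. Ax ≤ b, x ≥ 0  →  Dual max −bᵀy s.t. Aᵀy ≥ −c, y ≥ 0.

Maximize: z = -32y1 - 24y2 - 24y3

Subject to:
  5y1 + 4y2 + 5y3 ≥ 7
  5y1 + 4y2 + 3y3 ≥ 5
  y1, y2, y3 ≥ 0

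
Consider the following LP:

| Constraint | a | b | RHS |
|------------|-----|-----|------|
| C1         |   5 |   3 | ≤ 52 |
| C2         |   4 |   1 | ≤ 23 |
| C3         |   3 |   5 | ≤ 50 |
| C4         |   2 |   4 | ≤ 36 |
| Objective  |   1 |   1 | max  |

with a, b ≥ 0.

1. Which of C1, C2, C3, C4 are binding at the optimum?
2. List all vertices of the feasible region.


1. C2, C4
2. (0, 0), (5.75, 0), (4, 7), (0, 9)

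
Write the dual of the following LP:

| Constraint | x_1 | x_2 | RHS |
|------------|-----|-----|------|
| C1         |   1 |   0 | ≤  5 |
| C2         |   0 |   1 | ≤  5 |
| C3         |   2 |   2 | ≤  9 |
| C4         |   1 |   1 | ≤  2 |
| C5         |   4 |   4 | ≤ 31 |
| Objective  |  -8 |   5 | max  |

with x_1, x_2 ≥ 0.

Primal max cᵀx s.t. Ax ≤ b, x ≥ 0  →  Dual min bᵀy s.t. Aᵀy ≥ c, y ≥ 0.

Minimize: z = 5y1 + 5y2 + 9y3 + 2y4 + 31y5

Subject to:
  y1 + 2y3 + y4 + 4y5 ≥ -8
  y2 + 2y3 + y4 + 4y5 ≥ 5
  y1, y2, y3, y4, y5 ≥ 0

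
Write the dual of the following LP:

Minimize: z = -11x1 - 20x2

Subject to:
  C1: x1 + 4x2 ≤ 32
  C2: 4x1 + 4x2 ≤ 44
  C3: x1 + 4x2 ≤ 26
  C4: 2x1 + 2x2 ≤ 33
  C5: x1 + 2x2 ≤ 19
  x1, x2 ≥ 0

Primal min cᵀx s.t. Ax ≤ b, x ≥ 0  →  Dual max −bᵀy s.t. Aᵀy ≥ −c, y ≥ 0.

Maximize: z = -32y1 - 44y2 - 26y3 - 33y4 - 19y5

Subject to:
  y1 + 4y2 + y3 + 2y4 + y5 ≥ 11
  4y1 + 4y2 + 4y3 + 2y4 + 2y5 ≥ 20
  y1, y2, y3, y4, y5 ≥ 0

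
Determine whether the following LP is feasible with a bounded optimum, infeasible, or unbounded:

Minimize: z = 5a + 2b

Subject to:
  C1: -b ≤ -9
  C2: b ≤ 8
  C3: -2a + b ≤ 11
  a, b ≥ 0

Infeasible (no feasible solution exists)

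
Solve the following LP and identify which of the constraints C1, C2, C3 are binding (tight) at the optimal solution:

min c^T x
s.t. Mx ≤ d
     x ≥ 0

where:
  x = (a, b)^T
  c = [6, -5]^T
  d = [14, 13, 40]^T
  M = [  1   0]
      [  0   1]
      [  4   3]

At a = 0, b = 13, compute slack b - a·x for each constraint:
  C1: 14 − 0 = 14  (slack)
  C2: 13 − 13 = 0  (binding)
  C3: 40 − 39 = 1  (slack)

Optimal: a = 0, b = 13
Binding: C2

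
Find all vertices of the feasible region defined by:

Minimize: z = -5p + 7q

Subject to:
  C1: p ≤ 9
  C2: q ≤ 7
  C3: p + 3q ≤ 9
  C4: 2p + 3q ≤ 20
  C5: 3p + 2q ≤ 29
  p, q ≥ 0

(0, 0), (9, 0), (0, 3)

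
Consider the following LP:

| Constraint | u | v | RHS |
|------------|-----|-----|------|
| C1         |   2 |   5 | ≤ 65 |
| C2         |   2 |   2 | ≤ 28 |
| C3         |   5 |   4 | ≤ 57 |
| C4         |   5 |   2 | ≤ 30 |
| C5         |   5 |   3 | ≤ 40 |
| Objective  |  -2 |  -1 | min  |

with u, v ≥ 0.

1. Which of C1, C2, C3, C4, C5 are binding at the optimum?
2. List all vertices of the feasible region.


1. C4, C5
2. (0, 0), (6, 0), (2, 10), (0.2632, 12.89), (0, 13)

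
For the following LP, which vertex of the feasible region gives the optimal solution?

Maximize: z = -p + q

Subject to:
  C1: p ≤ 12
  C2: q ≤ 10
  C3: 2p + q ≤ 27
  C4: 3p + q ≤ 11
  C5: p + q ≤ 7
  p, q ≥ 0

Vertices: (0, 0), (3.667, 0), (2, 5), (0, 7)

Evaluate the objective at each vertex of the feasible region:
  z(0, 0) = 0
  z(3.667, 0) = -3.667
  z(2, 5) = 3
  z(0, 7) = 7  ←
The maximum is at p = 0, q = 7.

(0, 7)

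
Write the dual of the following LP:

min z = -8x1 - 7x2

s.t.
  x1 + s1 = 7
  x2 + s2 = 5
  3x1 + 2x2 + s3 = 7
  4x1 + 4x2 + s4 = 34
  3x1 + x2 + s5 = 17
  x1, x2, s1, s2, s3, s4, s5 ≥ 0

Primal min cᵀx s.t. Ax ≤ b, x ≥ 0  →  Dual max −bᵀy s.t. Aᵀy ≥ −c, y ≥ 0.

Maximize: z = -7y1 - 5y2 - 7y3 - 34y4 - 17y5

Subject to:
  y1 + 3y3 + 4y4 + 3y5 ≥ 8
  y2 + 2y3 + 4y4 + y5 ≥ 7
  y1, y2, y3, y4, y5 ≥ 0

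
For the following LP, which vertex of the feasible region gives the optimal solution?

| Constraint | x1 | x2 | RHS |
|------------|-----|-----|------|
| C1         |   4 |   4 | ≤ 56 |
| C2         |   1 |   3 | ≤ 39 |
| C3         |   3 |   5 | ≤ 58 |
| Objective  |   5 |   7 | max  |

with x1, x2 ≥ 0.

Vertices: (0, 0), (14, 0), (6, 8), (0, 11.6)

Evaluate the objective at each vertex of the feasible region:
  z(0, 0) = 0
  z(14, 0) = 70
  z(6, 8) = 86  ←
  z(0, 11.6) = 81.2
The maximum is at x1 = 6, x2 = 8.

(6, 8)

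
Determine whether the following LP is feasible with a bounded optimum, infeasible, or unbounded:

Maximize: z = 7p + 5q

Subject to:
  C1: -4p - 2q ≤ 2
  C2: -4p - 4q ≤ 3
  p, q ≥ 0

Unbounded (objective can increase without bound)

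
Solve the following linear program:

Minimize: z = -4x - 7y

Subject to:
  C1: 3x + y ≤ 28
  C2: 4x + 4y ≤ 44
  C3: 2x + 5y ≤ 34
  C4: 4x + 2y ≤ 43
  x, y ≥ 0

Evaluate the objective at each vertex of the feasible region:
  z(0, 0) = 0
  z(9.333, 0) = -37.33
  z(8.5, 2.5) = -51.5
  z(7, 4) = -56  ←
  z(0, 6.8) = -47.6
The minimum is at x = 7, y = 4.

x = 7, y = 4, z = -56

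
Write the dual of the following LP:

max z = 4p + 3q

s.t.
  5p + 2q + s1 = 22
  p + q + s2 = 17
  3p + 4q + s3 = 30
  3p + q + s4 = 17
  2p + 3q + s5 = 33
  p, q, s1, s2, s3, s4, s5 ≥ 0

Primal max cᵀx s.t. Ax ≤ b, x ≥ 0  →  Dual min bᵀy s.t. Aᵀy ≥ c, y ≥ 0.

Minimize: z = 22y1 + 17y2 + 30y3 + 17y4 + 33y5

Subject to:
  5y1 + y2 + 3y3 + 3y4 + 2y5 ≥ 4
  2y1 + y2 + 4y3 + y4 + 3y5 ≥ 3
  y1, y2, y3, y4, y5 ≥ 0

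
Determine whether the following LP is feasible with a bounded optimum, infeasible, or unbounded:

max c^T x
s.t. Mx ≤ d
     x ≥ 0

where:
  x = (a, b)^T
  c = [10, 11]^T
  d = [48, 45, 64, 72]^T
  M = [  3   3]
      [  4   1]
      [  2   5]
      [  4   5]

Feasible with a bounded optimal solution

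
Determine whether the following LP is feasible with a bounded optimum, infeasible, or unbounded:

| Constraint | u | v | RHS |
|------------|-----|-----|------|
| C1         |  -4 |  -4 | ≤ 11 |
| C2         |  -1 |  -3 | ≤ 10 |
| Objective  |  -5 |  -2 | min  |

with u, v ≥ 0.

Unbounded (objective can decrease without bound)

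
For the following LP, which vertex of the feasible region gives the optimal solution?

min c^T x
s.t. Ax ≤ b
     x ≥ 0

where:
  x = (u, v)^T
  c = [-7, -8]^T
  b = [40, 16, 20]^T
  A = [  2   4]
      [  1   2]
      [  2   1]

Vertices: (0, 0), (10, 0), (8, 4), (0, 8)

Evaluate the objective at each vertex of the feasible region:
  z(0, 0) = 0
  z(10, 0) = -70
  z(8, 4) = -88  ←
  z(0, 8) = -64
The minimum is at u = 8, v = 4.

(8, 4)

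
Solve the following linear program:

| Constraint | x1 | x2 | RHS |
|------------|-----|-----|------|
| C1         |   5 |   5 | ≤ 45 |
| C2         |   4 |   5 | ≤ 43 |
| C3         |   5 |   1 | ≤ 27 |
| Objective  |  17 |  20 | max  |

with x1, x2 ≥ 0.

Evaluate the objective at each vertex of the feasible region:
  z(0, 0) = 0
  z(5.4, 0) = 91.8
  z(4.5, 4.5) = 166.5
  z(2, 7) = 174  ←
  z(0, 8.6) = 172
The maximum is at x1 = 2, x2 = 7.

x1 = 2, x2 = 7, z = 174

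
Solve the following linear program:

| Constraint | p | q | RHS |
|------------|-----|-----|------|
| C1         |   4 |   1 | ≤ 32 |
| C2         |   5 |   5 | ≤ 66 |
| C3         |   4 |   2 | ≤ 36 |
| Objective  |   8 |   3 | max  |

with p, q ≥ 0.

Evaluate the objective at each vertex of the feasible region:
  z(0, 0) = 0
  z(8, 0) = 64
  z(7, 4) = 68  ←
  z(4.8, 8.4) = 63.6
  z(0, 13.2) = 39.6
The maximum is at p = 7, q = 4.

p = 7, q = 4, z = 68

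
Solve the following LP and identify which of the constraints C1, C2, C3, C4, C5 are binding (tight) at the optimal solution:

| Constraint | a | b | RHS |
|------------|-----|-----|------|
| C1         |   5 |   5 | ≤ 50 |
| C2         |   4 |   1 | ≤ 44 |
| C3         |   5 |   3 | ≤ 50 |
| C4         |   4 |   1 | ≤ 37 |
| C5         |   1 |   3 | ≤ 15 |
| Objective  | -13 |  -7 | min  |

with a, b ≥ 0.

At a = 9, b = 1, compute slack b - a·x for each constraint:
  C1: 50 − 50 = 0  (binding)
  C2: 44 − 37 = 7  (slack)
  C3: 50 − 48 = 2  (slack)
  C4: 37 − 37 = 0  (binding)
  C5: 15 − 12 = 3  (slack)

Optimal: a = 9, b = 1
Binding: C1, C4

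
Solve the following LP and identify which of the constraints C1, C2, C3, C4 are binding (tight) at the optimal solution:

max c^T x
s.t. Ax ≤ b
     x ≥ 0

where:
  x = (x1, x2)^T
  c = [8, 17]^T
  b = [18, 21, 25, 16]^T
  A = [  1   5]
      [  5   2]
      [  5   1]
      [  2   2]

At x1 = 3, x2 = 3, compute slack b - a·x for each constraint:
  C1: 18 − 18 = 0  (binding)
  C2: 21 − 21 = 0  (binding)
  C3: 25 − 18 = 7  (slack)
  C4: 16 − 12 = 4  (slack)

Optimal: x1 = 3, x2 = 3
Binding: C1, C2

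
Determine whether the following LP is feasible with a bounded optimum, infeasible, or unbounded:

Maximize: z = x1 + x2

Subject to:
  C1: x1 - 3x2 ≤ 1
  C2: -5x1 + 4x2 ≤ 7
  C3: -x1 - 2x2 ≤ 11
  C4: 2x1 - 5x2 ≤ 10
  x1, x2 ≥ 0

Unbounded (objective can increase without bound)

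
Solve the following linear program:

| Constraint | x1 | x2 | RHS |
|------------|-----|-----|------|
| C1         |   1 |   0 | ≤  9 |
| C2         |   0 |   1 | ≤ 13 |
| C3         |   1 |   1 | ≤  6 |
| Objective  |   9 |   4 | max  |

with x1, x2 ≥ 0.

Evaluate the objective at each vertex of the feasible region:
  z(0, 0) = 0
  z(6, 0) = 54  ←
  z(0, 6) = 24
The maximum is at x1 = 6, x2 = 0.

x1 = 6, x2 = 0, z = 54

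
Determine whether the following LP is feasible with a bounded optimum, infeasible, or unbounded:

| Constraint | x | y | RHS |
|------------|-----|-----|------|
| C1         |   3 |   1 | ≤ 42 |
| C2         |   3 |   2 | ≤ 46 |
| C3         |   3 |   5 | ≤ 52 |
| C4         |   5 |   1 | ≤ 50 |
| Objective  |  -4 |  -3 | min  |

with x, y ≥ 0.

Feasible with a bounded optimal solution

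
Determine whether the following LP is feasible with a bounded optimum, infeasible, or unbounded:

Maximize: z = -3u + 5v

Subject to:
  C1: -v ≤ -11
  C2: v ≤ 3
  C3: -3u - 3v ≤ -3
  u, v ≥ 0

Infeasible (no feasible solution exists)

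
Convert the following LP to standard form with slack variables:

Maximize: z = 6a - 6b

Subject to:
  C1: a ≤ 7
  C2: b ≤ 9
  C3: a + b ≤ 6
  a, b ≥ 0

max z = 6a - 6b

s.t.
  a + s1 = 7
  b + s2 = 9
  a + b + s3 = 6
  a, b, s1, s2, s3 ≥ 0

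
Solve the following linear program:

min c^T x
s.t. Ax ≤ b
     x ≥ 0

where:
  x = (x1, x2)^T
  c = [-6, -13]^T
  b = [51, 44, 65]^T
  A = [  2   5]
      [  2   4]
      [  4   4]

Evaluate the objective at each vertex of the feasible region:
  z(0, 0) = 0
  z(16.25, 0) = -97.5
  z(10.5, 5.75) = -137.8
  z(8, 7) = -139  ←
  z(0, 10.2) = -132.6
The minimum is at x1 = 8, x2 = 7.

x1 = 8, x2 = 7, z = -139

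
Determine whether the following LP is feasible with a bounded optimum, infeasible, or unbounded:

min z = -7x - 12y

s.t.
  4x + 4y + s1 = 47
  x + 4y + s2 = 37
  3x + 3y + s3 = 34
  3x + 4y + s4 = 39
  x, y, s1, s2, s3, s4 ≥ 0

Feasible with a bounded optimal solution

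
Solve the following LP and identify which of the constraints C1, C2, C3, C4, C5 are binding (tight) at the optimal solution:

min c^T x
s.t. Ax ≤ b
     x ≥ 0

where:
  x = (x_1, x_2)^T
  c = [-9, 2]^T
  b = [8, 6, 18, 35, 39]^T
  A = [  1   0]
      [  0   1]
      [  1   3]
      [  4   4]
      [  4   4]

At x_1 = 8, x_2 = 0, compute slack b - a·x for each constraint:
  C1: 8 − 8 = 0  (binding)
  C2: 6 − 0 = 6  (slack)
  C3: 18 − 8 = 10  (slack)
  C4: 35 − 32 = 3  (slack)
  C5: 39 − 32 = 7  (slack)

Optimal: x_1 = 8, x_2 = 0
Binding: C1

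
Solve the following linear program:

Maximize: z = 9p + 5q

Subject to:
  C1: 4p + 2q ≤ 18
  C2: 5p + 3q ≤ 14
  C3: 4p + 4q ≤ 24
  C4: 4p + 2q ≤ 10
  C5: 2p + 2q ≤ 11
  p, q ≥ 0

Evaluate the objective at each vertex of the feasible region:
  z(0, 0) = 0
  z(2.5, 0) = 22.5
  z(1, 3) = 24  ←
  z(0, 4.667) = 23.33
The maximum is at p = 1, q = 3.

p = 1, q = 3, z = 24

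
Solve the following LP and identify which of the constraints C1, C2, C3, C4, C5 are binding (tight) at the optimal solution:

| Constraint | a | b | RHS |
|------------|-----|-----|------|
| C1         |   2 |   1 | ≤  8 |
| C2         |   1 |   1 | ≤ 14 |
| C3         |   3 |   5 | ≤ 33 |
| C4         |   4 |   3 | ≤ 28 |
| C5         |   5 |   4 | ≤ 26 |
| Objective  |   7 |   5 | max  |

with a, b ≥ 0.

At a = 2, b = 4, compute slack b - a·x for each constraint:
  C1: 8 − 8 = 0  (binding)
  C2: 14 − 6 = 8  (slack)
  C3: 33 − 26 = 7  (slack)
  C4: 28 − 20 = 8  (slack)
  C5: 26 − 26 = 0  (binding)

Optimal: a = 2, b = 4
Binding: C1, C5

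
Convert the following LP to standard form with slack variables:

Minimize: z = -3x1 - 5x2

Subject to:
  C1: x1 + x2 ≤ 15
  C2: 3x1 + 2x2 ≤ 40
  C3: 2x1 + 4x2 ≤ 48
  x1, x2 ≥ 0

min z = -3x1 - 5x2

s.t.
  x1 + x2 + s1 = 15
  3x1 + 2x2 + s2 = 40
  2x1 + 4x2 + s3 = 48
  x1, x2, s1, s2, s3 ≥ 0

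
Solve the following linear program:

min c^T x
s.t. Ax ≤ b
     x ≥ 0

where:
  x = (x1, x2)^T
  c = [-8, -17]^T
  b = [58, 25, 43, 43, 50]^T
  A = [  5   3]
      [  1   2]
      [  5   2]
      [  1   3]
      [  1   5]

Evaluate the objective at each vertex of the feasible region:
  z(0, 0) = 0
  z(8.6, 0) = -68.8
  z(5, 9) = -193  ←
  z(0, 10) = -170
The minimum is at x1 = 5, x2 = 9.

x1 = 5, x2 = 9, z = -193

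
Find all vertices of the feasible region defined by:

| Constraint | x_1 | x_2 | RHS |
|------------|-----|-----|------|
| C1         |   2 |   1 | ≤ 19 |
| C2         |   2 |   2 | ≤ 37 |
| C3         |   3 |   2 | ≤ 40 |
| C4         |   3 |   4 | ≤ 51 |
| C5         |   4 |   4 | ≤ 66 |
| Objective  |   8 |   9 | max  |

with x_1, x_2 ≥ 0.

(0, 0), (9.5, 0), (5, 9), (0, 12.75)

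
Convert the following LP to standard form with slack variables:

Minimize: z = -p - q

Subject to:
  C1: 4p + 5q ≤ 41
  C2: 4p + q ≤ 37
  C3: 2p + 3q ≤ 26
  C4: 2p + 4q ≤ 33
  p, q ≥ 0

min z = -p - q

s.t.
  4p + 5q + s1 = 41
  4p + q + s2 = 37
  2p + 3q + s3 = 26
  2p + 4q + s4 = 33
  p, q, s1, s2, s3, s4 ≥ 0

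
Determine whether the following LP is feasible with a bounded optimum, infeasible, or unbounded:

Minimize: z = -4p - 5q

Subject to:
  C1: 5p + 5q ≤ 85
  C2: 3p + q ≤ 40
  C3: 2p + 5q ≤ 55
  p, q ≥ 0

Feasible with a bounded optimal solution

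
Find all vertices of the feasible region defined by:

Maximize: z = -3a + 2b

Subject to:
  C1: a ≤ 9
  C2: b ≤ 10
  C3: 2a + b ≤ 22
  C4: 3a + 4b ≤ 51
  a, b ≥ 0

(0, 0), (9, 0), (9, 4), (7.4, 7.2), (3.667, 10), (0, 10)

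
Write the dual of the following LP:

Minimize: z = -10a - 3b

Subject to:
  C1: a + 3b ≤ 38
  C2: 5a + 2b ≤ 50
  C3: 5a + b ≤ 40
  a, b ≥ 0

Primal min cᵀx s.t. Ax ≤ b, x ≥ 0  →  Dual max −bᵀy s.t. Aᵀy ≥ −c, y ≥ 0.

Maximize: z = -38y1 - 50y2 - 40y3

Subject to:
  y1 + 5y2 + 5y3 ≥ 10
  3y1 + 2y2 + y3 ≥ 3
  y1, y2, y3 ≥ 0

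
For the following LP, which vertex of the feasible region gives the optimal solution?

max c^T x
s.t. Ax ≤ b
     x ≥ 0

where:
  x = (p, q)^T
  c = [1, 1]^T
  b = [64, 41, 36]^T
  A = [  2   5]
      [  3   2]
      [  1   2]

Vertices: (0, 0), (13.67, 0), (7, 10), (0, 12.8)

Evaluate the objective at each vertex of the feasible region:
  z(0, 0) = 0
  z(13.67, 0) = 13.67
  z(7, 10) = 17  ←
  z(0, 12.8) = 12.8
The maximum is at p = 7, q = 10.

(7, 10)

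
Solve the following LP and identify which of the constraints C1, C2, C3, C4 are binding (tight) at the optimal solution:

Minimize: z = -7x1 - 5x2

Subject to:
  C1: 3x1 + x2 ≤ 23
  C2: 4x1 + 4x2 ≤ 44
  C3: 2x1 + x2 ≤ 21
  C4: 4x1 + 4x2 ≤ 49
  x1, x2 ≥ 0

At x1 = 6, x2 = 5, compute slack b - a·x for each constraint:
  C1: 23 − 23 = 0  (binding)
  C2: 44 − 44 = 0  (binding)
  C3: 21 − 17 = 4  (slack)
  C4: 49 − 44 = 5  (slack)

Optimal: x1 = 6, x2 = 5
Binding: C1, C2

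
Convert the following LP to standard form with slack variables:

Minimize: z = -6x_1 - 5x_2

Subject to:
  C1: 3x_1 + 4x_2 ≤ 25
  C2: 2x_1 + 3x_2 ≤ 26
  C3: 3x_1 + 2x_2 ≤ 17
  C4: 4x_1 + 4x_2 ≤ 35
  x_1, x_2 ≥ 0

min z = -6x_1 - 5x_2

s.t.
  3x_1 + 4x_2 + s1 = 25
  2x_1 + 3x_2 + s2 = 26
  3x_1 + 2x_2 + s3 = 17
  4x_1 + 4x_2 + s4 = 35
  x_1, x_2, s1, s2, s3, s4 ≥ 0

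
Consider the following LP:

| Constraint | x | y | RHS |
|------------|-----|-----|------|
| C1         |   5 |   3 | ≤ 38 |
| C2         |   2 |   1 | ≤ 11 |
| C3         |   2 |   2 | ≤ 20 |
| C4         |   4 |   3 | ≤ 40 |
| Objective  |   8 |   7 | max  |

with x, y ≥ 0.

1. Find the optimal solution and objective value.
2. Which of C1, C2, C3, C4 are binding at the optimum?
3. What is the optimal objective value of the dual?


1. x = 1, y = 9, z = 71
2. C2, C3
3. 71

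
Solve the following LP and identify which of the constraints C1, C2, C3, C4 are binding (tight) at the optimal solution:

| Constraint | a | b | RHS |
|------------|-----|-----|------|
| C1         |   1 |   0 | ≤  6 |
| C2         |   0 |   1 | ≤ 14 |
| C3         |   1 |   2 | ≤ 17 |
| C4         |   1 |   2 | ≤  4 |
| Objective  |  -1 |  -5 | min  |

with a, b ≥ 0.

At a = 0, b = 2, compute slack b - a·x for each constraint:
  C1: 6 − 0 = 6  (slack)
  C2: 14 − 2 = 12  (slack)
  C3: 17 − 4 = 13  (slack)
  C4: 4 − 4 = 0  (binding)

Optimal: a = 0, b = 2
Binding: C4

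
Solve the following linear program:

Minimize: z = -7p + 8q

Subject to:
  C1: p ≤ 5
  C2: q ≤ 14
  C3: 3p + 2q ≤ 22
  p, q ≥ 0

Evaluate the objective at each vertex of the feasible region:
  z(0, 0) = 0
  z(5, 0) = -35  ←
  z(5, 3.5) = -7
  z(0, 11) = 88
The minimum is at p = 5, q = 0.

p = 5, q = 0, z = -35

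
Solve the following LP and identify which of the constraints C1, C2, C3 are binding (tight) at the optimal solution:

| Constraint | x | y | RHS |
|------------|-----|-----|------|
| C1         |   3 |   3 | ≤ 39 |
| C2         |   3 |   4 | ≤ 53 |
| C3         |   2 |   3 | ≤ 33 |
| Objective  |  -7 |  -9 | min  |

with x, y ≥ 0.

At x = 6, y = 7, compute slack b - a·x for each constraint:
  C1: 39 − 39 = 0  (binding)
  C2: 53 − 46 = 7  (slack)
  C3: 33 − 33 = 0  (binding)

Optimal: x = 6, y = 7
Binding: C1, C3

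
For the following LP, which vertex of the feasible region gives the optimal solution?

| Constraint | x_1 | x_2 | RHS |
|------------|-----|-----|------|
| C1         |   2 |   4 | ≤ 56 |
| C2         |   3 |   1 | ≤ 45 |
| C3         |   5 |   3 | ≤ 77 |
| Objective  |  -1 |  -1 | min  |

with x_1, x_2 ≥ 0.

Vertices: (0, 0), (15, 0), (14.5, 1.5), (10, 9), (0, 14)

Evaluate the objective at each vertex of the feasible region:
  z(0, 0) = 0
  z(15, 0) = -15
  z(14.5, 1.5) = -16
  z(10, 9) = -19  ←
  z(0, 14) = -14
The minimum is at x_1 = 10, x_2 = 9.

(10, 9)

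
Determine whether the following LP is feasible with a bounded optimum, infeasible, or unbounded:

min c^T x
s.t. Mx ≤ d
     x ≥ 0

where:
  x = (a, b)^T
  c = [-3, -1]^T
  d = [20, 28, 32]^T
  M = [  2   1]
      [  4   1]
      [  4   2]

Feasible with a bounded optimal solution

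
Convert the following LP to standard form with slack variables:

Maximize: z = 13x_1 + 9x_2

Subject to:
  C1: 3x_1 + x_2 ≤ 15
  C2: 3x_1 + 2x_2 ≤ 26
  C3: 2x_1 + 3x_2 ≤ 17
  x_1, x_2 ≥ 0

max z = 13x_1 + 9x_2

s.t.
  3x_1 + x_2 + s1 = 15
  3x_1 + 2x_2 + s2 = 26
  2x_1 + 3x_2 + s3 = 17
  x_1, x_2, s1, s2, s3 ≥ 0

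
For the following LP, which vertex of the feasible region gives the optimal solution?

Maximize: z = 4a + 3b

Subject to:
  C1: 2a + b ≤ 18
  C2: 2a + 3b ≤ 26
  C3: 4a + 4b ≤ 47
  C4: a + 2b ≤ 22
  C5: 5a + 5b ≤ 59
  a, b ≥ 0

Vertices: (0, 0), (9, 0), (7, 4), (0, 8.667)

Evaluate the objective at each vertex of the feasible region:
  z(0, 0) = 0
  z(9, 0) = 36
  z(7, 4) = 40  ←
  z(0, 8.667) = 26
The maximum is at a = 7, b = 4.

(7, 4)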